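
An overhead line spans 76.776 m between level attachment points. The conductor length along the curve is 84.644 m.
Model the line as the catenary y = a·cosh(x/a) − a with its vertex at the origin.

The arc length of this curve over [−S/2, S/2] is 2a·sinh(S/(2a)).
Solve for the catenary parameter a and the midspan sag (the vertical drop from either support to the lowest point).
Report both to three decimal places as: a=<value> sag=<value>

seed: a₀ = √(S³/(24(L−S))) = √(76.776³/(24·7.868)) = 48.955380
iter 1: u=0.784143  f(a)=+2.455e-01  f'(a)=-3.416e-01  a ← 48.955380 − (+2.455e-01/-3.416e-01) = 49.673874
iter 2: u=0.772801  f(a)=+5.508e-03  f'(a)=-3.265e-01  a ← 49.673874 − (+5.508e-03/-3.265e-01) = 49.690746
iter 3: u=0.772538  f(a)=+2.915e-06  f'(a)=-3.261e-01  a ← 49.690746 − (+2.915e-06/-3.261e-01) = 49.690755
iter 4: u=0.772538  f(a)=+8.242e-13  f'(a)=-3.261e-01  a ← 49.690755 − (+8.242e-13/-3.261e-01) = 49.690755
converged: |Δa| < 1e-12 after 4 iterations
sag = a·(cosh(S/(2a)) − 1) = 49.690755·(cosh(0.772538) − 1) = 15.580393
T_max/T_min = cosh(S/(2a)) = 1.313547

a=49.691 sag=15.580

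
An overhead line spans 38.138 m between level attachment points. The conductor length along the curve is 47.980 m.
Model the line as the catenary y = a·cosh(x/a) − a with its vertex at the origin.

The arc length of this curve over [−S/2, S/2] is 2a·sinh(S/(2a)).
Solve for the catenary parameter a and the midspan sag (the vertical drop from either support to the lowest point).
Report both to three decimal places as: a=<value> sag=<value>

a=15.886 sag=12.887

seed: a₀ = √(S³/(24(L−S))) = √(38.138³/(24·9.842)) = 15.324615
iter 1: u=1.244338  f(a)=+7.907e-01  f'(a)=-1.495e+00  a ← 15.324615 − (+7.907e-01/-1.495e+00) = 15.853600
iter 2: u=1.202818  f(a)=+4.278e-02  f'(a)=-1.337e+00  a ← 15.853600 − (+4.278e-02/-1.337e+00) = 15.885602
iter 3: u=1.200395  f(a)=+1.411e-04  f'(a)=-1.328e+00  a ← 15.885602 − (+1.411e-04/-1.328e+00) = 15.885709
iter 4: u=1.200387  f(a)=+1.547e-09  f'(a)=-1.328e+00  a ← 15.885709 − (+1.547e-09/-1.328e+00) = 15.885709
iter 5: u=1.200387  f(a)=+1.421e-14  f'(a)=-1.328e+00  a ← 15.885709 − (+1.421e-14/-1.328e+00) = 15.885709
converged: |Δa| < 1e-12 after 5 iterations
sag = a·(cosh(S/(2a)) − 1) = 15.885709·(cosh(1.200387) − 1) = 12.887123
T_max/T_min = cosh(S/(2a)) = 1.811240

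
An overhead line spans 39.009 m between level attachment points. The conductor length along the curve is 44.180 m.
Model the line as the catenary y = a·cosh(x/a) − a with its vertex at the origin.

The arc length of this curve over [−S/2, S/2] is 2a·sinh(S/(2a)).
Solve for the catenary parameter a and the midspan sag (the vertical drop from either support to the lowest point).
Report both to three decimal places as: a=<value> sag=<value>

a=22.292 sag=9.091

seed: a₀ = √(S³/(24(L−S))) = √(39.009³/(24·5.171)) = 21.870280
iter 1: u=0.891827  f(a)=+2.096e-01  f'(a)=-5.116e-01  a ← 21.870280 − (+2.096e-01/-5.116e-01) = 22.279950
iter 2: u=0.875428  f(a)=+6.034e-03  f'(a)=-4.825e-01  a ← 22.279950 − (+6.034e-03/-4.825e-01) = 22.292454
iter 3: u=0.874937  f(a)=+5.329e-06  f'(a)=-4.816e-01  a ← 22.292454 − (+5.329e-06/-4.816e-01) = 22.292466
iter 4: u=0.874937  f(a)=+4.171e-12  f'(a)=-4.816e-01  a ← 22.292466 − (+4.171e-12/-4.816e-01) = 22.292466
converged: |Δa| < 1e-12 after 4 iterations
sag = a·(cosh(S/(2a)) − 1) = 22.292466·(cosh(0.874937) − 1) = 9.091003
T_max/T_min = cosh(S/(2a)) = 1.407806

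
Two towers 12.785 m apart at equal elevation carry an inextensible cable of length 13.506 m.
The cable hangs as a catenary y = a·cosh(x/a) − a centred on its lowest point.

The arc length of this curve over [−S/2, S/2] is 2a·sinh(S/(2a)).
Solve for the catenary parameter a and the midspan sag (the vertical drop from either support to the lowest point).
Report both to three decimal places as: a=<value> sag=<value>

a=11.081 sag=1.896

seed: a₀ = √(S³/(24(L−S))) = √(12.785³/(24·0.721)) = 10.989498
iter 1: u=0.581692  f(a)=+1.230e-02  f'(a)=-1.357e-01  a ← 10.989498 − (+1.230e-02/-1.357e-01) = 11.080109
iter 2: u=0.576935  f(a)=+1.537e-04  f'(a)=-1.323e-01  a ← 11.080109 − (+1.537e-04/-1.323e-01) = 11.081270
iter 3: u=0.576874  f(a)=+2.471e-08  f'(a)=-1.323e-01  a ← 11.081270 − (+2.471e-08/-1.323e-01) = 11.081271
iter 4: u=0.576874  f(a)=+0.000e+00  f'(a)=-1.323e-01  a ← 11.081271 − (+0.000e+00/-1.323e-01) = 11.081271
converged: |Δa| < 1e-12 after 4 iterations
sag = a·(cosh(S/(2a)) − 1) = 11.081271·(cosh(0.576874) − 1) = 1.895538
T_max/T_min = cosh(S/(2a)) = 1.171058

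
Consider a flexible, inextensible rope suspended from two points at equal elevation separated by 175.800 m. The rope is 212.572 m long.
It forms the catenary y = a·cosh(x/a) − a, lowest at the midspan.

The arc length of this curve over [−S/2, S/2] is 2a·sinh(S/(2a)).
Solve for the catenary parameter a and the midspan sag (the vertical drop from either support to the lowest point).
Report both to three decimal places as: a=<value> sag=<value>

a=80.815 sag=52.706

seed: a₀ = √(S³/(24(L−S))) = √(175.800³/(24·36.772)) = 78.462846
iter 1: u=1.120275  f(a)=+2.378e+00  f'(a)=-1.060e+00  a ← 78.462846 − (+2.378e+00/-1.060e+00) = 80.705183
iter 2: u=1.089149  f(a)=+1.057e-01  f'(a)=-9.679e-01  a ← 80.705183 − (+1.057e-01/-9.679e-01) = 80.814419
iter 3: u=1.087677  f(a)=+2.306e-04  f'(a)=-9.637e-01  a ← 80.814419 − (+2.306e-04/-9.637e-01) = 80.814658
iter 4: u=1.087674  f(a)=+1.103e-09  f'(a)=-9.637e-01  a ← 80.814658 − (+1.103e-09/-9.637e-01) = 80.814658
iter 5: u=1.087674  f(a)=+0.000e+00  f'(a)=-9.637e-01  a ← 80.814658 − (+0.000e+00/-9.637e-01) = 80.814658
converged: |Δa| < 1e-12 after 5 iterations
sag = a·(cosh(S/(2a)) − 1) = 80.814658·(cosh(1.087674) − 1) = 52.705837
T_max/T_min = cosh(S/(2a)) = 1.652182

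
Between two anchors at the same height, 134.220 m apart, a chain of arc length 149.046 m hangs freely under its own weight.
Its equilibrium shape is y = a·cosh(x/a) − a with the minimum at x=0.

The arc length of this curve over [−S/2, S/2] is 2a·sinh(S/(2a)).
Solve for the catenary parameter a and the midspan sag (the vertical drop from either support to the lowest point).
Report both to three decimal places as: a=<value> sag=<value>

seed: a₀ = √(S³/(24(L−S))) = √(134.220³/(24·14.826)) = 82.434353
iter 1: u=0.814102  f(a)=+4.991e-01  f'(a)=-3.841e-01  a ← 82.434353 − (+4.991e-01/-3.841e-01) = 83.733781
iter 2: u=0.801469  f(a)=+1.205e-02  f'(a)=-3.658e-01  a ← 83.733781 − (+1.205e-02/-3.658e-01) = 83.766716
iter 3: u=0.801154  f(a)=+7.402e-06  f'(a)=-3.653e-01  a ← 83.766716 − (+7.402e-06/-3.653e-01) = 83.766736
iter 4: u=0.801153  f(a)=+2.814e-12  f'(a)=-3.653e-01  a ← 83.766736 − (+2.814e-12/-3.653e-01) = 83.766736
converged: |Δa| < 1e-12 after 4 iterations
sag = a·(cosh(S/(2a)) − 1) = 83.766736·(cosh(0.801153) − 1) = 28.351699
T_max/T_min = cosh(S/(2a)) = 1.338460

a=83.767 sag=28.352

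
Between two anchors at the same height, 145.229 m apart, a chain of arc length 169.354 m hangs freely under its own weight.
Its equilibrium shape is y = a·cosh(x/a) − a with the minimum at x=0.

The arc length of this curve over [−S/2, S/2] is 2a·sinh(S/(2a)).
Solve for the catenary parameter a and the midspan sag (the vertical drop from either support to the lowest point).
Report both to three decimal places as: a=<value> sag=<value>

seed: a₀ = √(S³/(24(L−S))) = √(145.229³/(24·24.125)) = 72.734547
iter 1: u=0.998350  f(a)=+1.231e+00  f'(a)=-7.319e-01  a ← 72.734547 − (+1.231e+00/-7.319e-01) = 74.416776
iter 2: u=0.975781  f(a)=+4.401e-02  f'(a)=-6.804e-01  a ← 74.416776 − (+4.401e-02/-6.804e-01) = 74.481455
iter 3: u=0.974934  f(a)=+6.085e-05  f'(a)=-6.785e-01  a ← 74.481455 − (+6.085e-05/-6.785e-01) = 74.481545
iter 4: u=0.974933  f(a)=+1.167e-10  f'(a)=-6.785e-01  a ← 74.481545 − (+1.167e-10/-6.785e-01) = 74.481545
iter 5: u=0.974933  f(a)=-2.842e-14  f'(a)=-6.785e-01  a ← 74.481545 − (-2.842e-14/-6.785e-01) = 74.481545
converged: |Δa| < 1e-12 after 5 iterations
sag = a·(cosh(S/(2a)) − 1) = 74.481545·(cosh(0.974933) − 1) = 38.291213
T_max/T_min = cosh(S/(2a)) = 1.514103

a=74.482 sag=38.291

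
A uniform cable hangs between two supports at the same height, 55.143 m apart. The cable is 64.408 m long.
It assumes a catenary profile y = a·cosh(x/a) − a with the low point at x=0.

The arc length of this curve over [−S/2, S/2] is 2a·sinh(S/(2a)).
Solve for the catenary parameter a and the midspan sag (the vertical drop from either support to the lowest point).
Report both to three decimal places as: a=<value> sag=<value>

seed: a₀ = √(S³/(24(L−S))) = √(55.143³/(24·9.265)) = 27.460425
iter 1: u=1.004045  f(a)=+4.784e-01  f'(a)=-7.453e-01  a ← 27.460425 − (+4.784e-01/-7.453e-01) = 28.102268
iter 2: u=0.981113  f(a)=+1.729e-02  f'(a)=-6.923e-01  a ← 28.102268 − (+1.729e-02/-6.923e-01) = 28.127236
iter 3: u=0.980242  f(a)=+2.444e-05  f'(a)=-6.904e-01  a ← 28.127236 − (+2.444e-05/-6.904e-01) = 28.127271
iter 4: u=0.980241  f(a)=+4.904e-11  f'(a)=-6.904e-01  a ← 28.127271 − (+4.904e-11/-6.904e-01) = 28.127271
iter 5: u=0.980241  f(a)=-1.421e-14  f'(a)=-6.904e-01  a ← 28.127271 − (-1.421e-14/-6.904e-01) = 28.127271
converged: |Δa| < 1e-12 after 5 iterations
sag = a·(cosh(S/(2a)) − 1) = 28.127271·(cosh(0.980241) − 1) = 14.630664
T_max/T_min = cosh(S/(2a)) = 1.520159

a=28.127 sag=14.631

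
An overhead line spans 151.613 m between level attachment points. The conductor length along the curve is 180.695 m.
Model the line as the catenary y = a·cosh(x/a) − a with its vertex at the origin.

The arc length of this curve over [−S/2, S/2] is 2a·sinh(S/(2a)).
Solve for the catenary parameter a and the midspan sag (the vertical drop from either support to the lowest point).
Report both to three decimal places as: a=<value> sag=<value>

a=72.611 sag=43.298

seed: a₀ = √(S³/(24(L−S))) = √(151.613³/(24·29.082)) = 70.662160
iter 1: u=1.072802  f(a)=+1.720e+00  f'(a)=-9.218e-01  a ← 70.662160 − (+1.720e+00/-9.218e-01) = 72.528133
iter 2: u=1.045201  f(a)=+7.049e-02  f'(a)=-8.477e-01  a ← 72.528133 − (+7.049e-02/-8.477e-01) = 72.611289
iter 3: u=1.044004  f(a)=+1.296e-04  f'(a)=-8.446e-01  a ← 72.611289 − (+1.296e-04/-8.446e-01) = 72.611443
iter 4: u=1.044002  f(a)=+4.397e-10  f'(a)=-8.446e-01  a ← 72.611443 − (+4.397e-10/-8.446e-01) = 72.611443
iter 5: u=1.044002  f(a)=+0.000e+00  f'(a)=-8.446e-01  a ← 72.611443 − (+0.000e+00/-8.446e-01) = 72.611443
converged: |Δa| < 1e-12 after 5 iterations
sag = a·(cosh(S/(2a)) − 1) = 72.611443·(cosh(1.044002) − 1) = 43.298403
T_max/T_min = cosh(S/(2a)) = 1.596303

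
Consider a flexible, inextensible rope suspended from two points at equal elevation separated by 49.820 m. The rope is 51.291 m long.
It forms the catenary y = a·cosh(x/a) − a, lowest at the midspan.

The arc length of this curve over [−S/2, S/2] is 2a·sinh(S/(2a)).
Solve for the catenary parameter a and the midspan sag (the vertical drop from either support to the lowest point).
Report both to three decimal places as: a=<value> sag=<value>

seed: a₀ = √(S³/(24(L−S))) = √(49.820³/(24·1.471)) = 59.182544
iter 1: u=0.420901  f(a)=+1.309e-02  f'(a)=-5.060e-02  a ← 59.182544 − (+1.309e-02/-5.060e-02) = 59.441158
iter 2: u=0.419070  f(a)=+8.627e-05  f'(a)=-4.993e-02  a ← 59.441158 − (+8.627e-05/-4.993e-02) = 59.442885
iter 3: u=0.419058  f(a)=+3.805e-09  f'(a)=-4.993e-02  a ← 59.442885 − (+3.805e-09/-4.993e-02) = 59.442885
iter 4: u=0.419058  f(a)=+0.000e+00  f'(a)=-4.993e-02  a ← 59.442885 − (+0.000e+00/-4.993e-02) = 59.442885
converged: |Δa| < 1e-12 after 4 iterations
sag = a·(cosh(S/(2a)) − 1) = 59.442885·(cosh(0.419058) − 1) = 5.296193
T_max/T_min = cosh(S/(2a)) = 1.089097

a=59.443 sag=5.296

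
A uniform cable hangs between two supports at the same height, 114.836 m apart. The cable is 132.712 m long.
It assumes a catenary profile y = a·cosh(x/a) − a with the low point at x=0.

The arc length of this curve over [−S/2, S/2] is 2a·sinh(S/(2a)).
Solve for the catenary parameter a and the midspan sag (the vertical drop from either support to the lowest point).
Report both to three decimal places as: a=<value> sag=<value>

seed: a₀ = √(S³/(24(L−S))) = √(114.836³/(24·17.876)) = 59.412290
iter 1: u=0.966433  f(a)=+8.536e-01  f'(a)=-6.599e-01  a ← 59.412290 − (+8.536e-01/-6.599e-01) = 60.705888
iter 2: u=0.945839  f(a)=+2.868e-02  f'(a)=-6.162e-01  a ← 60.705888 − (+2.868e-02/-6.162e-01) = 60.752423
iter 3: u=0.945115  f(a)=+3.485e-05  f'(a)=-6.147e-01  a ← 60.752423 − (+3.485e-05/-6.147e-01) = 60.752479
iter 4: u=0.945114  f(a)=+5.161e-11  f'(a)=-6.147e-01  a ← 60.752479 − (+5.161e-11/-6.147e-01) = 60.752479
iter 5: u=0.945114  f(a)=+0.000e+00  f'(a)=-6.147e-01  a ← 60.752479 − (+0.000e+00/-6.147e-01) = 60.752479
converged: |Δa| < 1e-12 after 5 iterations
sag = a·(cosh(S/(2a)) − 1) = 60.752479·(cosh(0.945114) − 1) = 29.214084
T_max/T_min = cosh(S/(2a)) = 1.480871

a=60.752 sag=29.214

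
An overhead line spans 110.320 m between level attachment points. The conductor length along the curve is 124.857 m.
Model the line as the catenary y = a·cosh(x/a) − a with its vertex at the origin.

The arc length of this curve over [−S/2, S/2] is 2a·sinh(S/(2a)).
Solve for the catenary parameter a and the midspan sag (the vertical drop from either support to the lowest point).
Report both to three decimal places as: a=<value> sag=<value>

a=63.226 sag=25.627

seed: a₀ = √(S³/(24(L−S))) = √(110.320³/(24·14.537)) = 62.035225
iter 1: u=0.889172  f(a)=+5.856e-01  f'(a)=-5.068e-01  a ← 62.035225 − (+5.856e-01/-5.068e-01) = 63.190754
iter 2: u=0.872913  f(a)=+1.676e-02  f'(a)=-4.781e-01  a ← 63.190754 − (+1.676e-02/-4.781e-01) = 63.225812
iter 3: u=0.872429  f(a)=+1.463e-05  f'(a)=-4.773e-01  a ← 63.225812 − (+1.463e-05/-4.773e-01) = 63.225842
iter 4: u=0.872428  f(a)=+1.117e-11  f'(a)=-4.773e-01  a ← 63.225842 − (+1.117e-11/-4.773e-01) = 63.225842
converged: |Δa| < 1e-12 after 4 iterations
sag = a·(cosh(S/(2a)) − 1) = 63.225842·(cosh(0.872428) − 1) = 25.626984
T_max/T_min = cosh(S/(2a)) = 1.405325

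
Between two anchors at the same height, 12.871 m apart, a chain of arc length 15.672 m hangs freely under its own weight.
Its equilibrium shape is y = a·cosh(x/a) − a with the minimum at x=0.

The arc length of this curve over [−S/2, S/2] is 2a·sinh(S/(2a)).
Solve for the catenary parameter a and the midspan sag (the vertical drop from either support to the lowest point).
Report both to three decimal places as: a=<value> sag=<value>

seed: a₀ = √(S³/(24(L−S))) = √(12.871³/(24·2.801)) = 5.631917
iter 1: u=1.142684  f(a)=+1.887e-01  f'(a)=-1.131e+00  a ← 5.631917 − (+1.887e-01/-1.131e+00) = 5.798756
iter 2: u=1.109807  f(a)=+8.708e-03  f'(a)=-1.029e+00  a ← 5.798756 − (+8.708e-03/-1.029e+00) = 5.807222
iter 3: u=1.108189  f(a)=+2.054e-05  f'(a)=-1.024e+00  a ← 5.807222 − (+2.054e-05/-1.024e+00) = 5.807242
iter 4: u=1.108185  f(a)=+1.149e-10  f'(a)=-1.024e+00  a ← 5.807242 − (+1.149e-10/-1.024e+00) = 5.807242
iter 5: u=1.108185  f(a)=+1.776e-15  f'(a)=-1.024e+00  a ← 5.807242 − (+1.776e-15/-1.024e+00) = 5.807242
converged: |Δa| < 1e-12 after 5 iterations
sag = a·(cosh(S/(2a)) − 1) = 5.807242·(cosh(1.108185) − 1) = 3.946063
T_max/T_min = cosh(S/(2a)) = 1.679507

a=5.807 sag=3.946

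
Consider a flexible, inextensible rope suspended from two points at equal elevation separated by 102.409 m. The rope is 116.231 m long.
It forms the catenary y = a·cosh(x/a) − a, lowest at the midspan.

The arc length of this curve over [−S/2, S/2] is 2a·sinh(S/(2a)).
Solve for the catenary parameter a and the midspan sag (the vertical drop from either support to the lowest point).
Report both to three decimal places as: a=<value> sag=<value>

seed: a₀ = √(S³/(24(L−S))) = √(102.409³/(24·13.822)) = 56.900505
iter 1: u=0.899895  f(a)=+5.706e-01  f'(a)=-5.263e-01  a ← 56.900505 − (+5.706e-01/-5.263e-01) = 57.984569
iter 2: u=0.883071  f(a)=+1.671e-02  f'(a)=-4.959e-01  a ← 57.984569 − (+1.671e-02/-4.959e-01) = 58.018274
iter 3: u=0.882558  f(a)=+1.530e-05  f'(a)=-4.950e-01  a ← 58.018274 − (+1.530e-05/-4.950e-01) = 58.018305
iter 4: u=0.882558  f(a)=+1.288e-11  f'(a)=-4.950e-01  a ← 58.018305 − (+1.288e-11/-4.950e-01) = 58.018305
converged: |Δa| < 1e-12 after 4 iterations
sag = a·(cosh(S/(2a)) − 1) = 58.018305·(cosh(0.882558) − 1) = 24.100725
T_max/T_min = cosh(S/(2a)) = 1.415399

a=58.018 sag=24.101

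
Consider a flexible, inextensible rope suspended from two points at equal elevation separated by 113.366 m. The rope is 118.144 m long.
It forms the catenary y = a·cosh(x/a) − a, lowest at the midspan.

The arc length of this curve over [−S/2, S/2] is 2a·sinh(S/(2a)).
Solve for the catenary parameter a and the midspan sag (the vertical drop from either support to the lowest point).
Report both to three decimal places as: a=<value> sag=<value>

a=113.424 sag=14.461

seed: a₀ = √(S³/(24(L−S))) = √(113.366³/(24·4.778)) = 112.718588
iter 1: u=0.502872  f(a)=+6.078e-02  f'(a)=-8.694e-02  a ← 112.718588 − (+6.078e-02/-8.694e-02) = 113.417663
iter 2: u=0.499772  f(a)=+5.701e-04  f'(a)=-8.532e-02  a ← 113.417663 − (+5.701e-04/-8.532e-02) = 113.424344
iter 3: u=0.499743  f(a)=+5.120e-08  f'(a)=-8.530e-02  a ← 113.424344 − (+5.120e-08/-8.530e-02) = 113.424345
iter 4: u=0.499743  f(a)=-2.842e-14  f'(a)=-8.530e-02  a ← 113.424345 − (-2.842e-14/-8.530e-02) = 113.424345
converged: |Δa| < 1e-12 after 4 iterations
sag = a·(cosh(S/(2a)) − 1) = 113.424345·(cosh(0.499743) − 1) = 14.460694
T_max/T_min = cosh(S/(2a)) = 1.127492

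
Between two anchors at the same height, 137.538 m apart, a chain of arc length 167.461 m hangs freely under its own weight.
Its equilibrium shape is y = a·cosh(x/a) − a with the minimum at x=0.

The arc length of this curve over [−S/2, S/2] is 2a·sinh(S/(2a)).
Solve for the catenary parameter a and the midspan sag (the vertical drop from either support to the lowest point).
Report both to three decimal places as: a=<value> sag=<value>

a=62.063 sag=42.161

seed: a₀ = √(S³/(24(L−S))) = √(137.538³/(24·29.923)) = 60.190212
iter 1: u=1.142528  f(a)=+2.015e+00  f'(a)=-1.130e+00  a ← 60.190212 − (+2.015e+00/-1.130e+00) = 61.972832
iter 2: u=1.109664  f(a)=+9.297e-02  f'(a)=-1.028e+00  a ← 61.972832 − (+9.297e-02/-1.028e+00) = 62.063262
iter 3: u=1.108047  f(a)=+2.192e-04  f'(a)=-1.023e+00  a ← 62.063262 − (+2.192e-04/-1.023e+00) = 62.063476
iter 4: u=1.108043  f(a)=+1.224e-09  f'(a)=-1.023e+00  a ← 62.063476 − (+1.224e-09/-1.023e+00) = 62.063476
iter 5: u=1.108043  f(a)=+2.842e-14  f'(a)=-1.023e+00  a ← 62.063476 − (+2.842e-14/-1.023e+00) = 62.063476
converged: |Δa| < 1e-12 after 5 iterations
sag = a·(cosh(S/(2a)) − 1) = 62.063476·(cosh(1.108043) − 1) = 42.160666
T_max/T_min = cosh(S/(2a)) = 1.679315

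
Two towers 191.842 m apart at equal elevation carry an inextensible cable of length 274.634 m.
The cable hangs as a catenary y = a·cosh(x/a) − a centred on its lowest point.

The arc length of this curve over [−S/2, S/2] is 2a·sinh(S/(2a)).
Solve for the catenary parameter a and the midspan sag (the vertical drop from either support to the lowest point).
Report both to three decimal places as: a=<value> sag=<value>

seed: a₀ = √(S³/(24(L−S))) = √(191.842³/(24·82.792)) = 59.609535
iter 1: u=1.609155  f(a)=+1.140e+01  f'(a)=-3.567e+00  a ← 59.609535 − (+1.140e+01/-3.567e+00) = 62.806765
iter 2: u=1.527240  f(a)=+9.818e-01  f'(a)=-2.977e+00  a ← 62.806765 − (+9.818e-01/-2.977e+00) = 63.136566
iter 3: u=1.519262  f(a)=+8.791e-03  f'(a)=-2.924e+00  a ← 63.136566 − (+8.791e-03/-2.924e+00) = 63.139573
iter 4: u=1.519190  f(a)=+7.188e-07  f'(a)=-2.923e+00  a ← 63.139573 − (+7.188e-07/-2.923e+00) = 63.139573
iter 5: u=1.519190  f(a)=+5.684e-14  f'(a)=-2.923e+00  a ← 63.139573 − (+5.684e-14/-2.923e+00) = 63.139573
converged: |Δa| < 1e-12 after 5 iterations
sag = a·(cosh(S/(2a)) − 1) = 63.139573·(cosh(1.519190) − 1) = 87.997994
T_max/T_min = cosh(S/(2a)) = 2.393706

a=63.140 sag=87.998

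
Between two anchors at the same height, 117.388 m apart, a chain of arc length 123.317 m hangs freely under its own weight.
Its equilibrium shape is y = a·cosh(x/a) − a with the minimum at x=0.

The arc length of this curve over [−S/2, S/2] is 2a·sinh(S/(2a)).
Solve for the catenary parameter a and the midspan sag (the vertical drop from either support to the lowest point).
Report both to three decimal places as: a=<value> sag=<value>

seed: a₀ = √(S³/(24(L−S))) = √(117.388³/(24·5.929)) = 106.620130
iter 1: u=0.550496  f(a)=+9.049e-02  f'(a)=-1.146e-01  a ← 106.620130 − (+9.049e-02/-1.146e-01) = 107.409570
iter 2: u=0.546450  f(a)=+1.015e-03  f'(a)=-1.121e-01  a ← 107.409570 − (+1.015e-03/-1.121e-01) = 107.418626
iter 3: u=0.546404  f(a)=+1.309e-07  f'(a)=-1.120e-01  a ← 107.418626 − (+1.309e-07/-1.120e-01) = 107.418627
iter 4: u=0.546404  f(a)=+0.000e+00  f'(a)=-1.120e-01  a ← 107.418627 − (+0.000e+00/-1.120e-01) = 107.418627
converged: |Δa| < 1e-12 after 4 iterations
sag = a·(cosh(S/(2a)) − 1) = 107.418627·(cosh(0.546404) − 1) = 16.438274
T_max/T_min = cosh(S/(2a)) = 1.153030

a=107.419 sag=16.438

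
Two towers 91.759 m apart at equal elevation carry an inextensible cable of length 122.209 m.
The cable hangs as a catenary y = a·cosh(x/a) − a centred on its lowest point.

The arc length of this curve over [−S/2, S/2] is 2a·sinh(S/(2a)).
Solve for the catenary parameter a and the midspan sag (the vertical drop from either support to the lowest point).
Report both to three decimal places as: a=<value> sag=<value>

a=34.023 sag=35.915

seed: a₀ = √(S³/(24(L−S))) = √(91.759³/(24·30.450)) = 32.514250
iter 1: u=1.411058  f(a)=+3.179e+00  f'(a)=-2.273e+00  a ← 32.514250 − (+3.179e+00/-2.273e+00) = 33.912628
iter 2: u=1.352874  f(a)=+2.166e-01  f'(a)=-1.973e+00  a ← 33.912628 − (+2.166e-01/-1.973e+00) = 34.022393
iter 3: u=1.348509  f(a)=+1.168e-03  f'(a)=-1.952e+00  a ← 34.022393 − (+1.168e-03/-1.952e+00) = 34.022992
iter 4: u=1.348485  f(a)=+3.437e-08  f'(a)=-1.952e+00  a ← 34.022992 − (+3.437e-08/-1.952e+00) = 34.022992
iter 5: u=1.348485  f(a)=+1.421e-14  f'(a)=-1.952e+00  a ← 34.022992 − (+1.421e-14/-1.952e+00) = 34.022992
converged: |Δa| < 1e-12 after 5 iterations
sag = a·(cosh(S/(2a)) − 1) = 34.022992·(cosh(1.348485) − 1) = 35.915009
T_max/T_min = cosh(S/(2a)) = 2.055610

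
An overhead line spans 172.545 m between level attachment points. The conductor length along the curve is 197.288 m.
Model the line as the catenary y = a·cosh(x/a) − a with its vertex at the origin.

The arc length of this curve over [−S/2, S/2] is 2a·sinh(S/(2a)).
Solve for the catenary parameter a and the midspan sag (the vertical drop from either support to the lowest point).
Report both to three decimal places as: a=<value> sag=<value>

a=94.946 sag=41.968

seed: a₀ = √(S³/(24(L−S))) = √(172.545³/(24·24.743)) = 93.008314
iter 1: u=0.927578  f(a)=+1.087e+00  f'(a)=-5.793e-01  a ← 93.008314 − (+1.087e+00/-5.793e-01) = 94.883982
iter 2: u=0.909242  f(a)=+3.374e-02  f'(a)=-5.438e-01  a ← 94.883982 − (+3.374e-02/-5.438e-01) = 94.946023
iter 3: u=0.908648  f(a)=+3.484e-05  f'(a)=-5.427e-01  a ← 94.946023 − (+3.484e-05/-5.427e-01) = 94.946087
iter 4: u=0.908647  f(a)=+3.720e-11  f'(a)=-5.427e-01  a ← 94.946087 − (+3.720e-11/-5.427e-01) = 94.946087
converged: |Δa| < 1e-12 after 4 iterations
sag = a·(cosh(S/(2a)) − 1) = 94.946087·(cosh(0.908647) − 1) = 41.967748
T_max/T_min = cosh(S/(2a)) = 1.442017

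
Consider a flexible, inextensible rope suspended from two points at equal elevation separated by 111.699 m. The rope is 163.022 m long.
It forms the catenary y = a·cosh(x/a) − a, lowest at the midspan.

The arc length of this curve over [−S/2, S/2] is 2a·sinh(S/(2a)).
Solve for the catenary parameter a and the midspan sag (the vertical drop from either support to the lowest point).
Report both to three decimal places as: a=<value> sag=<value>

seed: a₀ = √(S³/(24(L−S))) = √(111.699³/(24·51.323)) = 33.636615
iter 1: u=1.660378  f(a)=+7.557e+00  f'(a)=-3.980e+00  a ← 33.636615 − (+7.557e+00/-3.980e+00) = 35.535339
iter 2: u=1.571661  f(a)=+6.871e-01  f'(a)=-3.286e+00  a ← 35.535339 − (+6.871e-01/-3.286e+00) = 35.744408
iter 3: u=1.562468  f(a)=+6.935e-03  f'(a)=-3.220e+00  a ← 35.744408 − (+6.935e-03/-3.220e+00) = 35.746561
iter 4: u=1.562374  f(a)=+7.221e-07  f'(a)=-3.220e+00  a ← 35.746561 − (+7.221e-07/-3.220e+00) = 35.746561
iter 5: u=1.562374  f(a)=+0.000e+00  f'(a)=-3.220e+00  a ← 35.746561 − (+0.000e+00/-3.220e+00) = 35.746561
converged: |Δa| < 1e-12 after 5 iterations
sag = a·(cosh(S/(2a)) − 1) = 35.746561·(cosh(1.562374) − 1) = 53.258269
T_max/T_min = cosh(S/(2a)) = 2.489885

a=35.747 sag=53.258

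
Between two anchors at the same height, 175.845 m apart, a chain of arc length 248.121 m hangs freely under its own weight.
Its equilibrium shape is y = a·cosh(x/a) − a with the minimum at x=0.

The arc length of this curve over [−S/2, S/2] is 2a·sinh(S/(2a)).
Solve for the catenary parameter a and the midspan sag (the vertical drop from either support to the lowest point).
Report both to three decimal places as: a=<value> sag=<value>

seed: a₀ = √(S³/(24(L−S))) = √(175.845³/(24·72.276)) = 55.987666
iter 1: u=1.570391  f(a)=+9.454e+00  f'(a)=-3.277e+00  a ← 55.987666 − (+9.454e+00/-3.277e+00) = 58.872282
iter 2: u=1.493445  f(a)=+7.798e-01  f'(a)=-2.757e+00  a ← 58.872282 − (+7.798e-01/-2.757e+00) = 59.155106
iter 3: u=1.486304  f(a)=+6.359e-03  f'(a)=-2.712e+00  a ← 59.155106 − (+6.359e-03/-2.712e+00) = 59.157450
iter 4: u=1.486246  f(a)=+4.304e-07  f'(a)=-2.712e+00  a ← 59.157450 − (+4.304e-07/-2.712e+00) = 59.157451
iter 5: u=1.486246  f(a)=+5.684e-14  f'(a)=-2.712e+00  a ← 59.157451 − (+5.684e-14/-2.712e+00) = 59.157451
converged: |Δa| < 1e-12 after 5 iterations
sag = a·(cosh(S/(2a)) − 1) = 59.157451·(cosh(1.486246) − 1) = 78.285671
T_max/T_min = cosh(S/(2a)) = 2.323344

a=59.157 sag=78.286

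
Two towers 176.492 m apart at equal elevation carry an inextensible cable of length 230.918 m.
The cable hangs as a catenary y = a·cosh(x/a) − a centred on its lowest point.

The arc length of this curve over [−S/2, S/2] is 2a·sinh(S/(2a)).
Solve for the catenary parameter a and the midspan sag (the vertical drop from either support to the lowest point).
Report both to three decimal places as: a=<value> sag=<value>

a=67.685 sag=66.151

seed: a₀ = √(S³/(24(L−S))) = √(176.492³/(24·54.426)) = 64.875200
iter 1: u=1.360242  f(a)=+5.263e+00  f'(a)=-2.010e+00  a ← 64.875200 − (+5.263e+00/-2.010e+00) = 67.494058
iter 2: u=1.307463  f(a)=+3.354e-01  f'(a)=-1.761e+00  a ← 67.494058 − (+3.354e-01/-1.761e+00) = 67.684564
iter 3: u=1.303783  f(a)=+1.568e-03  f'(a)=-1.744e+00  a ← 67.684564 − (+1.568e-03/-1.744e+00) = 67.685463
iter 4: u=1.303766  f(a)=+3.462e-08  f'(a)=-1.744e+00  a ← 67.685463 − (+3.462e-08/-1.744e+00) = 67.685463
iter 5: u=1.303766  f(a)=-2.842e-14  f'(a)=-1.744e+00  a ← 67.685463 − (-2.842e-14/-1.744e+00) = 67.685463
converged: |Δa| < 1e-12 after 5 iterations
sag = a·(cosh(S/(2a)) − 1) = 67.685463·(cosh(1.303766) − 1) = 66.150640
T_max/T_min = cosh(S/(2a)) = 1.977324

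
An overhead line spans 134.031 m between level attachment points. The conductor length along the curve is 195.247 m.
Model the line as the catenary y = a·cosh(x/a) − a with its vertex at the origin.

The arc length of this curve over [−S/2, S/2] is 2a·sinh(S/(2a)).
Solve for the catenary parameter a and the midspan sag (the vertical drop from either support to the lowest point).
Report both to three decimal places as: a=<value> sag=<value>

seed: a₀ = √(S³/(24(L−S))) = √(134.031³/(24·61.216)) = 40.482730
iter 1: u=1.655410  f(a)=+8.956e+00  f'(a)=-3.938e+00  a ← 40.482730 − (+8.956e+00/-3.938e+00) = 42.756829
iter 2: u=1.567364  f(a)=+8.101e-01  f'(a)=-3.255e+00  a ← 42.756829 − (+8.101e-01/-3.255e+00) = 43.005672
iter 3: u=1.558294  f(a)=+8.083e-03  f'(a)=-3.191e+00  a ← 43.005672 − (+8.083e-03/-3.191e+00) = 43.008205
iter 4: u=1.558203  f(a)=+8.225e-07  f'(a)=-3.190e+00  a ← 43.008205 − (+8.225e-07/-3.190e+00) = 43.008205
iter 5: u=1.558203  f(a)=+2.842e-14  f'(a)=-3.190e+00  a ← 43.008205 − (+2.842e-14/-3.190e+00) = 43.008205
converged: |Δa| < 1e-12 after 5 iterations
sag = a·(cosh(S/(2a)) − 1) = 43.008205·(cosh(1.558203) − 1) = 63.669128
T_max/T_min = cosh(S/(2a)) = 2.480395

a=43.008 sag=63.669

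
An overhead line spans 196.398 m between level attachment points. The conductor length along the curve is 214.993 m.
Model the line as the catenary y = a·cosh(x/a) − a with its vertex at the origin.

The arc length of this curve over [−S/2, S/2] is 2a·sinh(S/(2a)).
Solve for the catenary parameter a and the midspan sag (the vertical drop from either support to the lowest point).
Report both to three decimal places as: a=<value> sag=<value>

seed: a₀ = √(S³/(24(L−S))) = √(196.398³/(24·18.595)) = 130.287239
iter 1: u=0.753712  f(a)=+5.354e-01  f'(a)=-3.020e-01  a ← 130.287239 − (+5.354e-01/-3.020e-01) = 132.060033
iter 2: u=0.743594  f(a)=+1.112e-02  f'(a)=-2.896e-01  a ← 132.060033 − (+1.112e-02/-2.896e-01) = 132.098447
iter 3: u=0.743377  f(a)=+5.027e-06  f'(a)=-2.893e-01  a ← 132.098447 − (+5.027e-06/-2.893e-01) = 132.098464
iter 4: u=0.743377  f(a)=+9.948e-13  f'(a)=-2.893e-01  a ← 132.098464 − (+9.948e-13/-2.893e-01) = 132.098464
converged: |Δa| < 1e-12 after 4 iterations
sag = a·(cosh(S/(2a)) − 1) = 132.098464·(cosh(0.743377) − 1) = 38.211552
T_max/T_min = cosh(S/(2a)) = 1.289266

a=132.098 sag=38.212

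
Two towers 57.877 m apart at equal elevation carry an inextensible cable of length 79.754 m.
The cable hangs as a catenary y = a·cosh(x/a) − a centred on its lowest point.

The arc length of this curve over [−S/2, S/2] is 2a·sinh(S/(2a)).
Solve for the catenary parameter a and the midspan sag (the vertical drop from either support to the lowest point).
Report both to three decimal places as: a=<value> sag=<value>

a=20.223 sag=24.489

seed: a₀ = √(S³/(24(L−S))) = √(57.877³/(24·21.877)) = 19.215846
iter 1: u=1.505971  f(a)=+2.619e+00  f'(a)=-2.837e+00  a ← 19.215846 − (+2.619e+00/-2.837e+00) = 20.139023
iter 2: u=1.436937  f(a)=+2.006e-01  f'(a)=-2.418e+00  a ← 20.139023 − (+2.006e-01/-2.418e+00) = 20.221982
iter 3: u=1.431042  f(a)=+1.392e-03  f'(a)=-2.384e+00  a ← 20.221982 − (+1.392e-03/-2.384e+00) = 20.222565
iter 4: u=1.431000  f(a)=+6.806e-08  f'(a)=-2.384e+00  a ← 20.222565 − (+6.806e-08/-2.384e+00) = 20.222565
iter 5: u=1.431000  f(a)=+0.000e+00  f'(a)=-2.384e+00  a ← 20.222565 − (+0.000e+00/-2.384e+00) = 20.222565
converged: |Δa| < 1e-12 after 5 iterations
sag = a·(cosh(S/(2a)) − 1) = 20.222565·(cosh(1.431000) − 1) = 24.489036
T_max/T_min = cosh(S/(2a)) = 2.210976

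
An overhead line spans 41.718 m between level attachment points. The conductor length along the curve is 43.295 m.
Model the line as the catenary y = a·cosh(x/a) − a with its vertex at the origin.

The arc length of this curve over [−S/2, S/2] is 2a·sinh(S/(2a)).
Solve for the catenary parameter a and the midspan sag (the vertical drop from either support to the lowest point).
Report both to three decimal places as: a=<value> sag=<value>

a=44.045 sag=5.032

seed: a₀ = √(S³/(24(L−S))) = √(41.718³/(24·1.577)) = 43.798955
iter 1: u=0.476244  f(a)=+1.798e-02  f'(a)=-7.366e-02  a ← 43.798955 − (+1.798e-02/-7.366e-02) = 44.043068
iter 2: u=0.473605  f(a)=+1.514e-04  f'(a)=-7.242e-02  a ← 44.043068 − (+1.514e-04/-7.242e-02) = 44.045159
iter 3: u=0.473582  f(a)=+1.094e-08  f'(a)=-7.241e-02  a ← 44.045159 − (+1.094e-08/-7.241e-02) = 44.045160
iter 4: u=0.473582  f(a)=-7.105e-15  f'(a)=-7.241e-02  a ← 44.045160 − (-7.105e-15/-7.241e-02) = 44.045160
converged: |Δa| < 1e-12 after 4 iterations
sag = a·(cosh(S/(2a)) − 1) = 44.045160·(cosh(0.473582) − 1) = 5.032232
T_max/T_min = cosh(S/(2a)) = 1.114252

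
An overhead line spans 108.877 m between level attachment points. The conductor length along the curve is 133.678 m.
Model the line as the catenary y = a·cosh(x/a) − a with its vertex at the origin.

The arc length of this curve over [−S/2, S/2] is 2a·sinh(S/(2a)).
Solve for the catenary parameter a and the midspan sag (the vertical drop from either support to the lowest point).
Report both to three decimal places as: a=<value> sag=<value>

seed: a₀ = √(S³/(24(L−S))) = √(108.877³/(24·24.801)) = 46.565471
iter 1: u=1.169074  f(a)=+1.751e+00  f'(a)=-1.218e+00  a ← 46.565471 − (+1.751e+00/-1.218e+00) = 48.002999
iter 2: u=1.134065  f(a)=+8.436e-02  f'(a)=-1.103e+00  a ← 48.002999 − (+8.436e-02/-1.103e+00) = 48.079458
iter 3: u=1.132261  f(a)=+2.177e-04  f'(a)=-1.098e+00  a ← 48.079458 − (+2.177e-04/-1.098e+00) = 48.079657
iter 4: u=1.132256  f(a)=+1.458e-09  f'(a)=-1.098e+00  a ← 48.079657 − (+1.458e-09/-1.098e+00) = 48.079657
iter 5: u=1.132256  f(a)=+0.000e+00  f'(a)=-1.098e+00  a ← 48.079657 − (+0.000e+00/-1.098e+00) = 48.079657
converged: |Δa| < 1e-12 after 5 iterations
sag = a·(cosh(S/(2a)) − 1) = 48.079657·(cosh(1.132256) − 1) = 34.255666
T_max/T_min = cosh(S/(2a)) = 1.712477

a=48.080 sag=34.256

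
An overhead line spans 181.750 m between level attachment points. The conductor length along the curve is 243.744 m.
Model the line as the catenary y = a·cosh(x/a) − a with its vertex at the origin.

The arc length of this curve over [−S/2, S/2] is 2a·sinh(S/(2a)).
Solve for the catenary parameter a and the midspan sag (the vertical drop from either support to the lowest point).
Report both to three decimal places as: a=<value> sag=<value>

seed: a₀ = √(S³/(24(L−S))) = √(181.750³/(24·61.994)) = 63.523026
iter 1: u=1.430584  f(a)=+6.662e+00  f'(a)=-2.382e+00  a ← 63.523026 − (+6.662e+00/-2.382e+00) = 66.320170
iter 2: u=1.370247  f(a)=+4.653e-01  f'(a)=-2.060e+00  a ← 66.320170 − (+4.653e-01/-2.060e+00) = 66.546086
iter 3: u=1.365595  f(a)=+2.647e-03  f'(a)=-2.036e+00  a ← 66.546086 − (+2.647e-03/-2.036e+00) = 66.547386
iter 4: u=1.365568  f(a)=+8.670e-08  f'(a)=-2.036e+00  a ← 66.547386 − (+8.670e-08/-2.036e+00) = 66.547386
iter 5: u=1.365568  f(a)=-5.684e-14  f'(a)=-2.036e+00  a ← 66.547386 − (-5.684e-14/-2.036e+00) = 66.547386
converged: |Δa| < 1e-12 after 5 iterations
sag = a·(cosh(S/(2a)) − 1) = 66.547386·(cosh(1.365568) − 1) = 72.309875
T_max/T_min = cosh(S/(2a)) = 2.086592

a=66.547 sag=72.310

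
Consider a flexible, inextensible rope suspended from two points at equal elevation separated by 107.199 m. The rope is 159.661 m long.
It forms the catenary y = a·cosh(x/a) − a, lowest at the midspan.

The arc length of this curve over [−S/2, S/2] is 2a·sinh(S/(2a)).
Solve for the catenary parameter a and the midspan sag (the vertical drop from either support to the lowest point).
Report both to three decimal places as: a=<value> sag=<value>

a=33.358 sag=53.162

seed: a₀ = √(S³/(24(L−S))) = √(107.199³/(24·52.462)) = 31.279374
iter 1: u=1.713573  f(a)=+8.263e+00  f'(a)=-4.448e+00  a ← 31.279374 − (+8.263e+00/-4.448e+00) = 33.136938
iter 2: u=1.617515  f(a)=+7.933e-01  f'(a)=-3.632e+00  a ← 33.136938 − (+7.933e-01/-3.632e+00) = 33.355367
iter 3: u=1.606923  f(a)=+9.026e-03  f'(a)=-3.550e+00  a ← 33.355367 − (+9.026e-03/-3.550e+00) = 33.357910
iter 4: u=1.606800  f(a)=+1.198e-06  f'(a)=-3.549e+00  a ← 33.357910 − (+1.198e-06/-3.549e+00) = 33.357911
iter 5: u=1.606800  f(a)=+5.684e-14  f'(a)=-3.549e+00  a ← 33.357911 − (+5.684e-14/-3.549e+00) = 33.357911
converged: |Δa| < 1e-12 after 5 iterations
sag = a·(cosh(S/(2a)) − 1) = 33.357911·(cosh(1.606800) − 1) = 53.161792
T_max/T_min = cosh(S/(2a)) = 2.593679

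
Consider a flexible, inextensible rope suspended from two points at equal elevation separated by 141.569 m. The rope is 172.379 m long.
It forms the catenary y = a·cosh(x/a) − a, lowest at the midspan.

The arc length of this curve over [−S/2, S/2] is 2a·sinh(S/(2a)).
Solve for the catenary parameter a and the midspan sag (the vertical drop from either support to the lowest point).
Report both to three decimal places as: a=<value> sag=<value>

a=63.873 sag=43.404

seed: a₀ = √(S³/(24(L−S))) = √(141.569³/(24·30.810)) = 61.944218
iter 1: u=1.142714  f(a)=+2.075e+00  f'(a)=-1.131e+00  a ← 61.944218 − (+2.075e+00/-1.131e+00) = 63.779325
iter 2: u=1.109835  f(a)=+9.579e-02  f'(a)=-1.029e+00  a ← 63.779325 − (+9.579e-02/-1.029e+00) = 63.872449
iter 3: u=1.108216  f(a)=+2.260e-04  f'(a)=-1.024e+00  a ← 63.872449 − (+2.260e-04/-1.024e+00) = 63.872670
iter 4: u=1.108213  f(a)=+1.264e-09  f'(a)=-1.024e+00  a ← 63.872670 − (+1.264e-09/-1.024e+00) = 63.872670
iter 5: u=1.108213  f(a)=-2.842e-14  f'(a)=-1.024e+00  a ← 63.872670 − (-2.842e-14/-1.024e+00) = 63.872670
converged: |Δa| < 1e-12 after 5 iterations
sag = a·(cosh(S/(2a)) − 1) = 63.872670·(cosh(1.108213) − 1) = 43.404298
T_max/T_min = cosh(S/(2a)) = 1.679544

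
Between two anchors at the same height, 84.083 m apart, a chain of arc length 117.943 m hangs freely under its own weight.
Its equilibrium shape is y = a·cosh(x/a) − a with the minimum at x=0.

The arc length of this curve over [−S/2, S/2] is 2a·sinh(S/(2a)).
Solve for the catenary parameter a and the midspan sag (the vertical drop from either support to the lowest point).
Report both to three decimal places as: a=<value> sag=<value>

seed: a₀ = √(S³/(24(L−S))) = √(84.083³/(24·33.860)) = 27.046632
iter 1: u=1.554408  f(a)=+4.334e+00  f'(a)=-3.163e+00  a ← 27.046632 − (+4.334e+00/-3.163e+00) = 28.416677
iter 2: u=1.479466  f(a)=+3.511e-01  f'(a)=-2.670e+00  a ← 28.416677 − (+3.511e-01/-2.670e+00) = 28.548174
iter 3: u=1.472651  f(a)=+2.753e-03  f'(a)=-2.628e+00  a ← 28.548174 − (+2.753e-03/-2.628e+00) = 28.549221
iter 4: u=1.472597  f(a)=+1.721e-07  f'(a)=-2.628e+00  a ← 28.549221 − (+1.721e-07/-2.628e+00) = 28.549221
iter 5: u=1.472597  f(a)=+1.421e-14  f'(a)=-2.628e+00  a ← 28.549221 − (+1.421e-14/-2.628e+00) = 28.549221
converged: |Δa| < 1e-12 after 5 iterations
sag = a·(cosh(S/(2a)) − 1) = 28.549221·(cosh(1.472597) − 1) = 36.969447
T_max/T_min = cosh(S/(2a)) = 2.294937

a=28.549 sag=36.969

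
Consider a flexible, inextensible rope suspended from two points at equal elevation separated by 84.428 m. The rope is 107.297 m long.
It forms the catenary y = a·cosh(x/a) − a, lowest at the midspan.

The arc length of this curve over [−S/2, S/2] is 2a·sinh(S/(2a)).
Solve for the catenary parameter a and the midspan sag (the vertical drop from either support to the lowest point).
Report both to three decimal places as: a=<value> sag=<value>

seed: a₀ = √(S³/(24(L−S))) = √(84.428³/(24·22.869)) = 33.113154
iter 1: u=1.274841  f(a)=+1.932e+00  f'(a)=-1.619e+00  a ← 33.113154 − (+1.932e+00/-1.619e+00) = 34.306298
iter 2: u=1.230503  f(a)=+1.093e-01  f'(a)=-1.441e+00  a ← 34.306298 − (+1.093e-01/-1.441e+00) = 34.382187
iter 3: u=1.227787  f(a)=+3.966e-04  f'(a)=-1.430e+00  a ← 34.382187 − (+3.966e-04/-1.430e+00) = 34.382465
iter 4: u=1.227777  f(a)=+5.261e-09  f'(a)=-1.430e+00  a ← 34.382465 − (+5.261e-09/-1.430e+00) = 34.382465
iter 5: u=1.227777  f(a)=+1.421e-14  f'(a)=-1.430e+00  a ← 34.382465 − (+1.421e-14/-1.430e+00) = 34.382465
converged: |Δa| < 1e-12 after 5 iterations
sag = a·(cosh(S/(2a)) − 1) = 34.382465·(cosh(1.227777) − 1) = 29.338140
T_max/T_min = cosh(S/(2a)) = 1.853288

a=34.382 sag=29.338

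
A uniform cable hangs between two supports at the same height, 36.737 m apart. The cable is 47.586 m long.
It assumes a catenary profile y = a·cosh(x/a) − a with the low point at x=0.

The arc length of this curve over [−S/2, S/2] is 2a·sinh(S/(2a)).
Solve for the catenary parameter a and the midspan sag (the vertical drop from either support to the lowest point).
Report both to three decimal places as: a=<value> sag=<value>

seed: a₀ = √(S³/(24(L−S))) = √(36.737³/(24·10.849)) = 13.799236
iter 1: u=1.331124  f(a)=+1.003e+00  f'(a)=-1.869e+00  a ← 13.799236 − (+1.003e+00/-1.869e+00) = 14.335672
iter 2: u=1.281314  f(a)=+6.144e-02  f'(a)=-1.647e+00  a ← 14.335672 − (+6.144e-02/-1.647e+00) = 14.372983
iter 3: u=1.277988  f(a)=+2.639e-04  f'(a)=-1.632e+00  a ← 14.372983 − (+2.639e-04/-1.632e+00) = 14.373145
iter 4: u=1.277974  f(a)=+4.917e-09  f'(a)=-1.632e+00  a ← 14.373145 − (+4.917e-09/-1.632e+00) = 14.373145
iter 5: u=1.277974  f(a)=+7.105e-15  f'(a)=-1.632e+00  a ← 14.373145 − (+7.105e-15/-1.632e+00) = 14.373145
converged: |Δa| < 1e-12 after 5 iterations
sag = a·(cosh(S/(2a)) − 1) = 14.373145·(cosh(1.277974) − 1) = 13.424232
T_max/T_min = cosh(S/(2a)) = 1.933980

a=14.373 sag=13.424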